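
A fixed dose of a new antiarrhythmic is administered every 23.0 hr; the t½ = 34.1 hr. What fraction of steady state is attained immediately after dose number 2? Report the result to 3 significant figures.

k = ln 2 / 34.1 = 0.02033 hr⁻¹
f_n = 1 − e^(−nkτ) = 1 − e^(−2 × 0.02033 × 23.0) = 1 − e^(−0.9350) = 1 − 0.3926 ≈ 0.607

0.607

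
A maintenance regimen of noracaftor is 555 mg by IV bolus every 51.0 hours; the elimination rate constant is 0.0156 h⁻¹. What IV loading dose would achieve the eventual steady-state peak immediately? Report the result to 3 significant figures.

1010 mg

Accumulation ratio R = 1 / (1 − e^(−kτ)) = 1 / (1 − e^(−0.01560×51.0)) = 1 / (1 − 0.4513) = 1.823
Loading dose = maintenance dose × R = 555 × 1.823 ≈ 1010 mg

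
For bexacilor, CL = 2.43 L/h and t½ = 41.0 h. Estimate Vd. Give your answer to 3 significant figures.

k = ln 2 / t½ = ln 2 / 41.0 = 0.01691 h⁻¹
V = CL / k = 2.43 / 0.01691 ≈ 144 L

144 L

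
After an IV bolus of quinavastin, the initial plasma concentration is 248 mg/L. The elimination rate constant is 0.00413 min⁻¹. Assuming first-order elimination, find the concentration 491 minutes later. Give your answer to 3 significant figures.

C(t) = C₀ e^(−kt) = 248 × e^(−0.004130 × 491) = 248 × e^(−2.028) = 248 × 0.1316 ≈ 32.6 mg/L

32.6 mg/L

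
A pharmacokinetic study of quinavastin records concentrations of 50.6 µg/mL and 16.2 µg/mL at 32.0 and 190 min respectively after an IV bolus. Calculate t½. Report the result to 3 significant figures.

96.2 minutes

k = ln(C₁/C₂) / (t₂ − t₁) = ln(50.6/16.2) / (190 − 32.0)
  = 1.139 / 158.0 = 0.007208 min⁻¹
t½ = ln 2 / k = ln 2 / 0.007208 ≈ 96.2 minutes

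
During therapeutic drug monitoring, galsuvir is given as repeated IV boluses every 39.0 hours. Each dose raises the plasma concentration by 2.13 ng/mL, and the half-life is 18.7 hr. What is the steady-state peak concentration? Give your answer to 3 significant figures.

k = ln 2 / 18.7 = 0.03707 hr⁻¹
Fraction remaining after one interval: e^(−kτ) = e^(−0.03707 × 39.0) = 0.2356
R = 1 / (1 − 0.2356) = 1.308
Css,max = 2.13 × 1.308 ≈ 2.79 ng/mL

2.79 ng/mL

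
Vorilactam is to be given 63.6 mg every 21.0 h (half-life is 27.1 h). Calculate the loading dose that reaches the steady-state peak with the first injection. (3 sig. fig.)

k = ln 2 / 27.1 = 0.02558 h⁻¹
Accumulation ratio R = 1 / (1 − e^(−kτ)) = 1 / (1 − e^(−0.02558×21.0)) = 1 / (1 − 0.5844) = 2.406
Loading dose = maintenance dose × R = 63.6 × 2.406 ≈ 153 mg

153 mg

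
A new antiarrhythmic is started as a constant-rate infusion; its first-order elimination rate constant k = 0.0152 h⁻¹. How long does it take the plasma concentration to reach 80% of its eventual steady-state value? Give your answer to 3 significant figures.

f = 1 − e^(−kt)  ⇒  t = −ln(1 − f) / k
t = −ln(1 − 0.8) / 0.01520 = 1.609 / 0.01520 ≈ 106 hours

106 hours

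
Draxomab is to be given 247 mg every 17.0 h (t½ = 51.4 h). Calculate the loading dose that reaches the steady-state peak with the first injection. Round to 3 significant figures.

k = ln 2 / 51.4 = 0.01349 h⁻¹
Accumulation ratio R = 1 / (1 − e^(−kτ)) = 1 / (1 − e^(−0.01349×17.0)) = 1 / (1 − 0.7951) = 4.881
Loading dose = maintenance dose × R = 247 × 4.881 ≈ 1210 mg

1210 mg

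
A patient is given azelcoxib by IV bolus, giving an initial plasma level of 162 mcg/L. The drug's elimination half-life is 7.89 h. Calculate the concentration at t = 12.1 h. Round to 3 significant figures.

k = ln 2 / 7.89 = 0.08785 h⁻¹
12.1 h is 1.534 half-lives, so C = 162 × (1/2)^1.534 = 162 × 0.3454 ≈ 56.0 mcg/L

56.0 mcg/L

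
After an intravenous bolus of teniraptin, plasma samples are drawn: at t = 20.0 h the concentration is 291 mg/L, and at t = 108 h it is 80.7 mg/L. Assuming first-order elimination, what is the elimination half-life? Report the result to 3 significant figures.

k = ln(C₁/C₂) / (t₂ − t₁) = ln(291/80.7) / (108 − 20.0)
  = 1.283 / 88.00 = 0.01457 h⁻¹
t½ = ln 2 / k = ln 2 / 0.01457 ≈ 47.6 hours

47.6 hours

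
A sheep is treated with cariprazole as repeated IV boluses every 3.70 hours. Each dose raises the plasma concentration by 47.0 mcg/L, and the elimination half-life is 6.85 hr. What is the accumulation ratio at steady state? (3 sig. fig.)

3.20

k = ln 2 / 6.85 = 0.1012 hr⁻¹
Fraction remaining after one interval: e^(−kτ) = e^(−0.1012 × 3.70) = 0.6877
R = 1 / (1 − 0.6877) = 1 / 0.3123 ≈ 3.20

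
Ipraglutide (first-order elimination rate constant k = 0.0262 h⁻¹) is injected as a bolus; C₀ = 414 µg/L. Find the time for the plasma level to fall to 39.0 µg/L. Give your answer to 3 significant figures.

C(t) = C₀ e^(−kt)  ⇒  t = ln(C₀/C) / k
t = ln(414/39.0) / 0.02620 = 2.362 / 0.02620 ≈ 90.2 hours

90.2 hours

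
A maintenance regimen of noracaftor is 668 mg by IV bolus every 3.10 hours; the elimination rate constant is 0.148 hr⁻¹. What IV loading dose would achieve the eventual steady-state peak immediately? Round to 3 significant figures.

1820 mg

Accumulation ratio R = 1 / (1 − e^(−kτ)) = 1 / (1 − e^(−0.1480×3.10)) = 1 / (1 − 0.6320) = 2.718
Loading dose = maintenance dose × R = 668 × 2.718 ≈ 1820 mg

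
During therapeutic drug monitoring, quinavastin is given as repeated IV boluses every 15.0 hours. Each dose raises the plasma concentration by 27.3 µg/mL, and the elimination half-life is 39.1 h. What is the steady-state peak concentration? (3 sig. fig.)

k = ln 2 / 39.1 = 0.01773 h⁻¹
Fraction remaining after one interval: e^(−kτ) = e^(−0.01773 × 15.0) = 0.7665
R = 1 / (1 − 0.7665) = 4.283
Css,max = 27.3 × 4.283 ≈ 117 µg/mL

117 µg/mL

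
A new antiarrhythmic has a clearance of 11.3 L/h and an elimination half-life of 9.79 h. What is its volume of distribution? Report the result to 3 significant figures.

k = ln 2 / t½ = ln 2 / 9.79 = 0.07080 h⁻¹
V = CL / k = 11.3 / 0.07080 ≈ 160 L

160 L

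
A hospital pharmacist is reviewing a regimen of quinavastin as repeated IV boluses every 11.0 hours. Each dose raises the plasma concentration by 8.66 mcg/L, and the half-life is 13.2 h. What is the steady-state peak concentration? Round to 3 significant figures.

19.7 mcg/L

k = ln 2 / 13.2 = 0.05251 h⁻¹
Fraction remaining after one interval: e^(−kτ) = e^(−0.05251 × 11.0) = 0.5612
R = 1 / (1 − 0.5612) = 2.279
Css,max = 8.66 × 2.279 ≈ 19.7 mcg/L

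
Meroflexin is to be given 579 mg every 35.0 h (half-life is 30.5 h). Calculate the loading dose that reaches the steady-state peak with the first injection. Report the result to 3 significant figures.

1060 mg

k = ln 2 / 30.5 = 0.02273 h⁻¹
Accumulation ratio R = 1 / (1 − e^(−kτ)) = 1 / (1 − e^(−0.02273×35.0)) = 1 / (1 − 0.4514) = 1.823
Loading dose = maintenance dose × R = 579 × 1.823 ≈ 1060 mg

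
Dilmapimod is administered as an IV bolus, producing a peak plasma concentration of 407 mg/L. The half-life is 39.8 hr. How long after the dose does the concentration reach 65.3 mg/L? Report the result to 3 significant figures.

k = ln 2 / 39.8 = 0.01742 hr⁻¹
C(t) = C₀ e^(−kt)  ⇒  t = ln(C₀/C) / k
t = ln(407/65.3) / 0.01742 = 1.830 / 0.01742 ≈ 105 hours

105 hours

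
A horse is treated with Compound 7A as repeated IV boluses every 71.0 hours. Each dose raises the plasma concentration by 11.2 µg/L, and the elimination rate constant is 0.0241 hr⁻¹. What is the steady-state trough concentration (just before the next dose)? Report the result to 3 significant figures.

Fraction remaining after one interval: e^(−kτ) = e^(−0.02410 × 71.0) = 0.1807
R = 1 / (1 − 0.1807) = 1.221
Css,max = 11.2 × 1.221 = 13.67 µg/L
Css,min = Css,max × e^(−kτ) = 13.67 × 0.1807 ≈ 2.47 µg/L

2.47 µg/L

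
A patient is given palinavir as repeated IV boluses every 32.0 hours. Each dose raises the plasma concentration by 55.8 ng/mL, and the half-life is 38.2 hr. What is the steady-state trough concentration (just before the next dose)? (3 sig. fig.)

70.9 ng/mL

k = ln 2 / 38.2 = 0.01815 hr⁻¹
Fraction remaining after one interval: e^(−kτ) = e^(−0.01815 × 32.0) = 0.5595
R = 1 / (1 − 0.5595) = 2.270
Css,max = 55.8 × 2.270 = 126.7 ng/mL
Css,min = Css,max × e^(−kτ) = 126.7 × 0.5595 ≈ 70.9 ng/mL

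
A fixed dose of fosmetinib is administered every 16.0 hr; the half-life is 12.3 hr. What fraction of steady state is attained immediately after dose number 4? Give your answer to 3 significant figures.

k = ln 2 / 12.3 = 0.05635 hr⁻¹
f_n = 1 − e^(−nkτ) = 1 − e^(−4 × 0.05635 × 16.0) = 1 − e^(−3.607) = 1 − 0.02714 ≈ 0.973

0.973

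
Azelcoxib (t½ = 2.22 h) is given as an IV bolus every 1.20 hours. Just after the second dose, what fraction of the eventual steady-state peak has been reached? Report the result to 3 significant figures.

k = ln 2 / 2.22 = 0.3122 h⁻¹
f_n = 1 − e^(−nkτ) = 1 − e^(−2 × 0.3122 × 1.20) = 1 − e^(−0.7493) = 1 − 0.4727 ≈ 0.527

0.527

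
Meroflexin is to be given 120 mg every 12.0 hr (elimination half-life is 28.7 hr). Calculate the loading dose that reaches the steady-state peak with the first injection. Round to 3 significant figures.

477 mg

k = ln 2 / 28.7 = 0.02415 hr⁻¹
Accumulation ratio R = 1 / (1 − e^(−kτ)) = 1 / (1 − e^(−0.02415×12.0)) = 1 / (1 − 0.7484) = 3.975
Loading dose = maintenance dose × R = 120 × 3.975 ≈ 477 mg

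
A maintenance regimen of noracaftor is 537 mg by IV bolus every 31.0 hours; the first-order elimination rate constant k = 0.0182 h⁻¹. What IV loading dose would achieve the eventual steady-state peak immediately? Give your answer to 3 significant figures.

1250 mg

Accumulation ratio R = 1 / (1 − e^(−kτ)) = 1 / (1 − e^(−0.01820×31.0)) = 1 / (1 − 0.5688) = 2.319
Loading dose = maintenance dose × R = 537 × 2.319 ≈ 1250 mg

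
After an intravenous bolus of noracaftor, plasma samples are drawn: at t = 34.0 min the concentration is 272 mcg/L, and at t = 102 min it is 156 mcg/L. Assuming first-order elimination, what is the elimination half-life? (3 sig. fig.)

k = ln(C₁/C₂) / (t₂ − t₁) = ln(272/156) / (102 − 34.0)
  = 0.5559 / 68.00 = 0.008176 min⁻¹
t½ = ln 2 / k = ln 2 / 0.008176 ≈ 84.8 minutes

84.8 minutes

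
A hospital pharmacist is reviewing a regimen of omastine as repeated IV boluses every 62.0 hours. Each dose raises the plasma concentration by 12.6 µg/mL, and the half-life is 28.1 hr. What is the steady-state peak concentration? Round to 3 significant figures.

k = ln 2 / 28.1 = 0.02467 hr⁻¹
Fraction remaining after one interval: e^(−kτ) = e^(−0.02467 × 62.0) = 0.2167
R = 1 / (1 − 0.2167) = 1.277
Css,max = 12.6 × 1.277 ≈ 16.1 µg/mL

16.1 µg/mL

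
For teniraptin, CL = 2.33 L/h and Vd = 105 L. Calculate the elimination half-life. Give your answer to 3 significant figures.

31.2 hours

k = CL / V = 2.33 / 105 = 0.02219 h⁻¹
t½ = ln 2 / k = ln 2 / 0.02219 ≈ 31.2 hours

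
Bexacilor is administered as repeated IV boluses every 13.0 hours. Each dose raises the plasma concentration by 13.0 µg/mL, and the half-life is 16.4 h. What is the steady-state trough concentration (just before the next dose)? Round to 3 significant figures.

17.8 µg/mL

k = ln 2 / 16.4 = 0.04227 h⁻¹
Fraction remaining after one interval: e^(−kτ) = e^(−0.04227 × 13.0) = 0.5773
R = 1 / (1 − 0.5773) = 2.366
Css,max = 13.0 × 2.366 = 30.75 µg/mL
Css,min = Css,max × e^(−kτ) = 30.75 × 0.5773 ≈ 17.8 µg/mL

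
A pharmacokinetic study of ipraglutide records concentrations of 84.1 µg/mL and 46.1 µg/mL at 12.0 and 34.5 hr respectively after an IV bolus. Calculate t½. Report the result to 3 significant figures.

25.9 hours

k = ln(C₁/C₂) / (t₂ − t₁) = ln(84.1/46.1) / (34.5 − 12.0)
  = 0.6012 / 22.50 = 0.02672 hr⁻¹
t½ = ln 2 / k = ln 2 / 0.02672 ≈ 25.9 hours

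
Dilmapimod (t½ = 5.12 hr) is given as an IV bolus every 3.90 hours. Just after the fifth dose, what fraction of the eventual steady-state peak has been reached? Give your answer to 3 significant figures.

k = ln 2 / 5.12 = 0.1354 hr⁻¹
f_n = 1 − e^(−nkτ) = 1 − e^(−5 × 0.1354 × 3.90) = 1 − e^(−2.640) = 1 − 0.07137 ≈ 0.929

0.929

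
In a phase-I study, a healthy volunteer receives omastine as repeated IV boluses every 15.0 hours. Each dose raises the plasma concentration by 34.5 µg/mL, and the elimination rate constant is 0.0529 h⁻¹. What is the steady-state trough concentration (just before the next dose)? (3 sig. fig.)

Fraction remaining after one interval: e^(−kτ) = e^(−0.05290 × 15.0) = 0.4523
R = 1 / (1 − 0.4523) = 1.826
Css,max = 34.5 × 1.826 = 62.99 µg/mL
Css,min = Css,max × e^(−kτ) = 62.99 × 0.4523 ≈ 28.5 µg/mL

28.5 µg/mL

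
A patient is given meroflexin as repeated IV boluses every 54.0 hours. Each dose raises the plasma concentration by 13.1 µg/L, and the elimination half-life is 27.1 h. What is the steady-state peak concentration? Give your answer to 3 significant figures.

k = ln 2 / 27.1 = 0.02558 h⁻¹
Fraction remaining after one interval: e^(−kτ) = e^(−0.02558 × 54.0) = 0.2513
R = 1 / (1 − 0.2513) = 1.336
Css,max = 13.1 × 1.336 ≈ 17.5 µg/L

17.5 µg/L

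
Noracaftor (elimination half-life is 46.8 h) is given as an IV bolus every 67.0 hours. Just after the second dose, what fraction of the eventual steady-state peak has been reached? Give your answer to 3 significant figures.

k = ln 2 / 46.8 = 0.01481 h⁻¹
f_n = 1 − e^(−nkτ) = 1 − e^(−2 × 0.01481 × 67.0) = 1 − e^(−1.985) = 1 − 0.1374 ≈ 0.863

0.863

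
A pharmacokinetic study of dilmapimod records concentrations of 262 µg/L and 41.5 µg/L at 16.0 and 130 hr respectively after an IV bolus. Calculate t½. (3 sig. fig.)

k = ln(C₁/C₂) / (t₂ − t₁) = ln(262/41.5) / (130 − 16.0)
  = 1.843 / 114.0 = 0.01616 hr⁻¹
t½ = ln 2 / k = ln 2 / 0.01616 ≈ 42.9 hours

42.9 hours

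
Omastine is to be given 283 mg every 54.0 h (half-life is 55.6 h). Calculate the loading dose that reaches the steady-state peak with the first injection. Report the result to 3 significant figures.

578 mg

k = ln 2 / 55.6 = 0.01247 h⁻¹
Accumulation ratio R = 1 / (1 − e^(−kτ)) = 1 / (1 − e^(−0.01247×54.0)) = 1 / (1 − 0.5101) = 2.041
Loading dose = maintenance dose × R = 283 × 2.041 ≈ 578 mg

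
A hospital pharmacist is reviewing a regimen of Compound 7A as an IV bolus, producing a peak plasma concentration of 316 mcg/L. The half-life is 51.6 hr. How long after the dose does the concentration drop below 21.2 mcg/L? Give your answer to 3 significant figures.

201 hours

k = ln 2 / 51.6 = 0.01343 hr⁻¹
C(t) = C₀ e^(−kt)  ⇒  t = ln(C₀/C) / k
t = ln(316/21.2) / 0.01343 = 2.702 / 0.01343 ≈ 201 hours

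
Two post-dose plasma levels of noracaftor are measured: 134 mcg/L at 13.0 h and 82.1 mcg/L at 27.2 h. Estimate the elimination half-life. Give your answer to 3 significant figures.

20.1 hours

k = ln(C₁/C₂) / (t₂ − t₁) = ln(134/82.1) / (27.2 − 13.0)
  = 0.4899 / 14.20 = 0.03450 h⁻¹
t½ = ln 2 / k = ln 2 / 0.03450 ≈ 20.1 hours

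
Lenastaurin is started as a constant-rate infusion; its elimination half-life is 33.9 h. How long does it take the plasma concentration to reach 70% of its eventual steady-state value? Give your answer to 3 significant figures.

58.9 hours

k = ln 2 / 33.9 = 0.02045 h⁻¹
f = 1 − e^(−kt)  ⇒  t = −ln(1 − f) / k
t = −ln(1 − 0.7) / 0.02045 = 1.204 / 0.02045 ≈ 58.9 hours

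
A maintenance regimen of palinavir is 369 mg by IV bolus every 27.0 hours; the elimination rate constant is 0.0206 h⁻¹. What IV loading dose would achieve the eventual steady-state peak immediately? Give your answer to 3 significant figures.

Accumulation ratio R = 1 / (1 − e^(−kτ)) = 1 / (1 − e^(−0.02060×27.0)) = 1 / (1 − 0.5734) = 2.344
Loading dose = maintenance dose × R = 369 × 2.344 ≈ 865 mg

865 mg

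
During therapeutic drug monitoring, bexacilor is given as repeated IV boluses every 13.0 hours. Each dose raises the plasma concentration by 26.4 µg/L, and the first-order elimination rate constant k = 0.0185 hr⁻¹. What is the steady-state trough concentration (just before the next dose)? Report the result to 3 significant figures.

Fraction remaining after one interval: e^(−kτ) = e^(−0.01850 × 13.0) = 0.7862
R = 1 / (1 − 0.7862) = 4.678
Css,max = 26.4 × 4.678 = 123.5 µg/L
Css,min = Css,max × e^(−kτ) = 123.5 × 0.7862 ≈ 97.1 µg/L

97.1 µg/L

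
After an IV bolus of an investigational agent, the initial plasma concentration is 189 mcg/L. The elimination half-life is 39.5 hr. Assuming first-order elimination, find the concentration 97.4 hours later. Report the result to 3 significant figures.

34.2 mcg/L

k = ln 2 / 39.5 = 0.01755 hr⁻¹
C(t) = C₀ e^(−kt) = 189 × e^(−0.01755 × 97.4) = 189 × e^(−1.709) = 189 × 0.1810 ≈ 34.2 mcg/L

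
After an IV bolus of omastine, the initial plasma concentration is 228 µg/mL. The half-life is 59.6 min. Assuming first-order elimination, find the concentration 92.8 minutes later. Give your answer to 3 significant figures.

k = ln 2 / 59.6 = 0.01163 min⁻¹
92.8 min is 1.557 half-lives, so C = 228 × (1/2)^1.557 = 228 × 0.3398 ≈ 77.5 µg/mL

77.5 µg/mL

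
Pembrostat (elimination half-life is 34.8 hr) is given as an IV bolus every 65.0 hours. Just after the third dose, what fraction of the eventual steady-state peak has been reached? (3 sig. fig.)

0.979

k = ln 2 / 34.8 = 0.01992 hr⁻¹
f_n = 1 − e^(−nkτ) = 1 − e^(−3 × 0.01992 × 65.0) = 1 − e^(−3.884) = 1 − 0.02057 ≈ 0.979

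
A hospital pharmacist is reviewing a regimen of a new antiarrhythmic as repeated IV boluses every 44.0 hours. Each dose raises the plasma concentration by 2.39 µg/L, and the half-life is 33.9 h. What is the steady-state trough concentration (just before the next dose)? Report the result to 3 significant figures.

1.64 µg/L

k = ln 2 / 33.9 = 0.02045 h⁻¹
Fraction remaining after one interval: e^(−kτ) = e^(−0.02045 × 44.0) = 0.4067
R = 1 / (1 − 0.4067) = 1.686
Css,max = 2.39 × 1.686 = 4.028 µg/L
Css,min = Css,max × e^(−kτ) = 4.028 × 0.4067 ≈ 1.64 µg/L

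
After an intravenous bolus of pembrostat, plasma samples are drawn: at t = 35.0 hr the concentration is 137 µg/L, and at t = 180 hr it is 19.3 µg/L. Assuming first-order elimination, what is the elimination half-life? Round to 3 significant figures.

51.3 hours

k = ln(C₁/C₂) / (t₂ − t₁) = ln(137/19.3) / (180 − 35.0)
  = 1.960 / 145.0 = 0.01352 hr⁻¹
t½ = ln 2 / k = ln 2 / 0.01352 ≈ 51.3 hours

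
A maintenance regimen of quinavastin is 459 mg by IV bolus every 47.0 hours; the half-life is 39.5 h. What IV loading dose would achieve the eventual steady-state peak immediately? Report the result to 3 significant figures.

k = ln 2 / 39.5 = 0.01755 h⁻¹
Accumulation ratio R = 1 / (1 − e^(−kτ)) = 1 / (1 − e^(−0.01755×47.0)) = 1 / (1 − 0.4383) = 1.780
Loading dose = maintenance dose × R = 459 × 1.780 ≈ 817 mg

817 mg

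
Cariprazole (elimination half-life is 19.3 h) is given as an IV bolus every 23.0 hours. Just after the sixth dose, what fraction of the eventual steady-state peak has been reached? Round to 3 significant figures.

0.993

k = ln 2 / 19.3 = 0.03591 h⁻¹
f_n = 1 − e^(−nkτ) = 1 − e^(−6 × 0.03591 × 23.0) = 1 − e^(−4.956) = 1 − 0.007040 ≈ 0.993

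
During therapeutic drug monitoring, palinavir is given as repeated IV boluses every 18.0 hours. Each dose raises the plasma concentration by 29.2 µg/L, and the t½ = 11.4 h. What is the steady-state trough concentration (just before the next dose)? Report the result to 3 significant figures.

k = ln 2 / 11.4 = 0.06080 h⁻¹
Fraction remaining after one interval: e^(−kτ) = e^(−0.06080 × 18.0) = 0.3347
R = 1 / (1 − 0.3347) = 1.503
Css,max = 29.2 × 1.503 = 43.89 µg/L
Css,min = Css,max × e^(−kτ) = 43.89 × 0.3347 ≈ 14.7 µg/L

14.7 µg/L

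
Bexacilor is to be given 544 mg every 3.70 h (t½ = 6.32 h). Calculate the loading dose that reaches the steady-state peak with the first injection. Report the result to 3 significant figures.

k = ln 2 / 6.32 = 0.1097 h⁻¹
Accumulation ratio R = 1 / (1 − e^(−kτ)) = 1 / (1 − e^(−0.1097×3.70)) = 1 / (1 − 0.6664) = 2.998
Loading dose = maintenance dose × R = 544 × 2.998 ≈ 1630 mg

1630 mg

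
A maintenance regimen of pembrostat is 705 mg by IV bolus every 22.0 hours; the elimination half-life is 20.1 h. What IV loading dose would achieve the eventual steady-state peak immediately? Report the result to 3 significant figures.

k = ln 2 / 20.1 = 0.03448 h⁻¹
Accumulation ratio R = 1 / (1 − e^(−kτ)) = 1 / (1 − e^(−0.03448×22.0)) = 1 / (1 − 0.4683) = 1.881
Loading dose = maintenance dose × R = 705 × 1.881 ≈ 1330 mg

1330 mg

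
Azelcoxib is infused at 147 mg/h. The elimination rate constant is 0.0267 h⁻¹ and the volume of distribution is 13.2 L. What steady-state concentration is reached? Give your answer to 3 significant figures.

CL = k · V = 0.0267 × 13.2 = 0.3524 L/h
Css = rate / CL = 147 / 0.3524 ≈ 417 µg/mL

417 µg/mL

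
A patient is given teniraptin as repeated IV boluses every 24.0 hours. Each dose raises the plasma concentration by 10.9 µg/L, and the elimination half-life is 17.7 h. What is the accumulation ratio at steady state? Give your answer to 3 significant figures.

k = ln 2 / 17.7 = 0.03916 h⁻¹
Fraction remaining after one interval: e^(−kτ) = e^(−0.03916 × 24.0) = 0.3907
R = 1 / (1 − 0.3907) = 1 / 0.6093 ≈ 1.64

1.64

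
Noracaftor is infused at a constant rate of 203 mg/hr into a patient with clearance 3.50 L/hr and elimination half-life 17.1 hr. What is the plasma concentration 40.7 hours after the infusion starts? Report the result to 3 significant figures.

46.9 µg/mL

Css = rate / CL = 203 / 3.50 = 58.00 µg/mL
k = ln 2 / 17.1 = 0.04053 hr⁻¹
C(t) = Css (1 − e^(−kt)) = 58.00 × (1 − e^(−1.650)) = 58.00 × 0.8079 ≈ 46.9 µg/mL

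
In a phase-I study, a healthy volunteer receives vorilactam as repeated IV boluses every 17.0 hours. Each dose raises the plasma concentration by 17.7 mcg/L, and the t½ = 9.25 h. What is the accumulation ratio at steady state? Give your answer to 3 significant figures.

k = ln 2 / 9.25 = 0.07493 h⁻¹
Fraction remaining after one interval: e^(−kτ) = e^(−0.07493 × 17.0) = 0.2797
R = 1 / (1 − 0.2797) = 1 / 0.7203 ≈ 1.39

1.39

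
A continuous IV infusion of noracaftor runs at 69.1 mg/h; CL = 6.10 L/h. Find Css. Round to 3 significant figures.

Css = infusion rate / CL = 69.1 / 6.10 ≈ 11.3 µg/mL

11.3 µg/mL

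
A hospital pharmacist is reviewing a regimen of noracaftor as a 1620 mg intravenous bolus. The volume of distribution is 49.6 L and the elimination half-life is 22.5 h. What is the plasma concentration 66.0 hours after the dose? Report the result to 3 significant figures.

C₀ = dose / V = 1620 / 49.6 = 32.66 µg/mL
k = ln 2 / 22.5 = 0.03081 h⁻¹
C(t) = C₀ e^(−kt) = 32.66 × e^(−0.03081 × 66.0) = 32.66 × e^(−2.033) = 32.66 × 0.1309 ≈ 4.28 µg/mL

4.28 µg/mL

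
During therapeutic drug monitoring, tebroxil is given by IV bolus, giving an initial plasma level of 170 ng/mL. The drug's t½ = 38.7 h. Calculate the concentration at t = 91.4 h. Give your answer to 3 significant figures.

33.1 ng/mL

k = ln 2 / 38.7 = 0.01791 h⁻¹
C(t) = C₀ e^(−kt) = 170 × e^(−0.01791 × 91.4) = 170 × e^(−1.637) = 170 × 0.1946 ≈ 33.1 ng/mL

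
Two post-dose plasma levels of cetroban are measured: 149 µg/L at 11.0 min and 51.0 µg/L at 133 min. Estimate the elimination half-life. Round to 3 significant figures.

78.9 minutes

k = ln(C₁/C₂) / (t₂ − t₁) = ln(149/51.0) / (133 − 11.0)
  = 1.072 / 122.0 = 0.008788 min⁻¹
t½ = ln 2 / k = ln 2 / 0.008788 ≈ 78.9 minutes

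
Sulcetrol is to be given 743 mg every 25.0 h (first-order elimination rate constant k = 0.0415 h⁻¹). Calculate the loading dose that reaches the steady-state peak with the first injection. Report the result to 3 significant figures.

Accumulation ratio R = 1 / (1 − e^(−kτ)) = 1 / (1 − e^(−0.04150×25.0)) = 1 / (1 − 0.3543) = 1.549
Loading dose = maintenance dose × R = 743 × 1.549 ≈ 1150 mg

1150 mg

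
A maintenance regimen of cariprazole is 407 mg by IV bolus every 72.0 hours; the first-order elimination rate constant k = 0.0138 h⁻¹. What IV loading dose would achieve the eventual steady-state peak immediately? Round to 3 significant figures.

646 mg

Accumulation ratio R = 1 / (1 − e^(−kτ)) = 1 / (1 − e^(−0.01380×72.0)) = 1 / (1 − 0.3702) = 1.588
Loading dose = maintenance dose × R = 407 × 1.588 ≈ 646 mg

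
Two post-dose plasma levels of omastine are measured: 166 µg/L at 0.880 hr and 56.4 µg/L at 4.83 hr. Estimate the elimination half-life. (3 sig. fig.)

k = ln(C₁/C₂) / (t₂ − t₁) = ln(166/56.4) / (4.83 − 0.880)
  = 1.080 / 3.950 = 0.2733 hr⁻¹
t½ = ln 2 / k = ln 2 / 0.2733 ≈ 2.54 hours

2.54 hours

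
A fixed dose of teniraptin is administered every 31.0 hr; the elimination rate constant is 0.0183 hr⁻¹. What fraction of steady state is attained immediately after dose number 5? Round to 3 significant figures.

0.941

f_n = 1 − e^(−nkτ) = 1 − e^(−5 × 0.01830 × 31.0) = 1 − e^(−2.837) = 1 − 0.05863 ≈ 0.941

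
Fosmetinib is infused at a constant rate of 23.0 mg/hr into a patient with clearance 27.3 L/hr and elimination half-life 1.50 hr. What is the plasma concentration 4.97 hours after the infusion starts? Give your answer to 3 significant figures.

0.758 mg/L

Css = rate / CL = 23.0 / 27.3 = 0.8425 mg/L
k = ln 2 / 1.50 = 0.4621 hr⁻¹
C(t) = Css (1 − e^(−kt)) = 0.8425 × (1 − e^(−2.297)) = 0.8425 × 0.8994 ≈ 0.758 mg/L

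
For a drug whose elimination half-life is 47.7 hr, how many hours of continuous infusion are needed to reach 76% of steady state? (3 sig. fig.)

k = ln 2 / 47.7 = 0.01453 hr⁻¹
f = 1 − e^(−kt)  ⇒  t = −ln(1 − f) / k
t = −ln(1 − 0.76) / 0.01453 = 1.427 / 0.01453 ≈ 98.2 hours

98.2 hours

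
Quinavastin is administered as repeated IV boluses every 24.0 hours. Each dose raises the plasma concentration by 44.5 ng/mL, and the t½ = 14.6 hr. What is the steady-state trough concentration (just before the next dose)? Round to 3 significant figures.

k = ln 2 / 14.6 = 0.04748 hr⁻¹
Fraction remaining after one interval: e^(−kτ) = e^(−0.04748 × 24.0) = 0.3200
R = 1 / (1 − 0.3200) = 1.471
Css,max = 44.5 × 1.471 = 65.44 ng/mL
Css,min = Css,max × e^(−kτ) = 65.44 × 0.3200 ≈ 20.9 ng/mL

20.9 ng/mL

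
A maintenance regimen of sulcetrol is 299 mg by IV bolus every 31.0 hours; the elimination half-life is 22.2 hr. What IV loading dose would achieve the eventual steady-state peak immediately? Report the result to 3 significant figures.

k = ln 2 / 22.2 = 0.03122 hr⁻¹
Accumulation ratio R = 1 / (1 − e^(−kτ)) = 1 / (1 − e^(−0.03122×31.0)) = 1 / (1 − 0.3799) = 1.613
Loading dose = maintenance dose × R = 299 × 1.613 ≈ 482 mg

482 mg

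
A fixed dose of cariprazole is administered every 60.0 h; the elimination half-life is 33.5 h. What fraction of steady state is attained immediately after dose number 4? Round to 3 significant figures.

k = ln 2 / 33.5 = 0.02069 h⁻¹
f_n = 1 − e^(−nkτ) = 1 − e^(−4 × 0.02069 × 60.0) = 1 − e^(−4.966) = 1 − 0.006972 ≈ 0.993

0.993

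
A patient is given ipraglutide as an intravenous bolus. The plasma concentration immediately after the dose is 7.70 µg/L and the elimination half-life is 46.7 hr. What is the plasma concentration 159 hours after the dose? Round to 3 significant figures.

0.727 µg/L

k = ln 2 / 46.7 = 0.01484 hr⁻¹
159 hr is 3.405 half-lives, so C = 7.70 × (1/2)^3.405 = 7.70 × 0.09442 ≈ 0.727 µg/L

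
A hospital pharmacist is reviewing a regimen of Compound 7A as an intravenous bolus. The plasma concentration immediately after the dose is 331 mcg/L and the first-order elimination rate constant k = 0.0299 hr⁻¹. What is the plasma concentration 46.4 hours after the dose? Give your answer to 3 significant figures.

82.7 mcg/L

C(t) = C₀ e^(−kt) = 331 × e^(−0.02990 × 46.4) = 331 × e^(−1.387) = 331 × 0.2497 ≈ 82.7 mcg/L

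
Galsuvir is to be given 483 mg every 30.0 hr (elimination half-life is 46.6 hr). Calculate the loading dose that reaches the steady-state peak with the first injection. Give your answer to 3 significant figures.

k = ln 2 / 46.6 = 0.01487 hr⁻¹
Accumulation ratio R = 1 / (1 − e^(−kτ)) = 1 / (1 − e^(−0.01487×30.0)) = 1 / (1 − 0.6400) = 2.778
Loading dose = maintenance dose × R = 483 × 2.778 ≈ 1340 mg

1340 mg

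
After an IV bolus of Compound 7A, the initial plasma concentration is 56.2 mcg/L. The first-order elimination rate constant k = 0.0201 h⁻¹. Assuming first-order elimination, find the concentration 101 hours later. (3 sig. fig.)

C(t) = C₀ e^(−kt) = 56.2 × e^(−0.02010 × 101) = 56.2 × e^(−2.030) = 56.2 × 0.1313 ≈ 7.38 mcg/L

7.38 mcg/L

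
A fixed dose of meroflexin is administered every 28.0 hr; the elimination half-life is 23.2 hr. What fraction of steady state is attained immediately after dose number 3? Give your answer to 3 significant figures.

0.919

k = ln 2 / 23.2 = 0.02988 hr⁻¹
f_n = 1 − e^(−nkτ) = 1 − e^(−3 × 0.02988 × 28.0) = 1 − e^(−2.510) = 1 − 0.08129 ≈ 0.919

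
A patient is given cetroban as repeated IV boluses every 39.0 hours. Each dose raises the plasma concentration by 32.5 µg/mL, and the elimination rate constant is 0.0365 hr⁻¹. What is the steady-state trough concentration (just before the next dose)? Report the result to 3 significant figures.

Fraction remaining after one interval: e^(−kτ) = e^(−0.03650 × 39.0) = 0.2409
R = 1 / (1 − 0.2409) = 1.317
Css,max = 32.5 × 1.317 = 42.81 µg/mL
Css,min = Css,max × e^(−kτ) = 42.81 × 0.2409 ≈ 10.3 µg/mL

10.3 µg/mL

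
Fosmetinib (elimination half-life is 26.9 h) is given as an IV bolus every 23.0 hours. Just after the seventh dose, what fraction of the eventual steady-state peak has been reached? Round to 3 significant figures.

0.984

k = ln 2 / 26.9 = 0.02577 h⁻¹
f_n = 1 − e^(−nkτ) = 1 − e^(−7 × 0.02577 × 23.0) = 1 − e^(−4.149) = 1 − 0.01579 ≈ 0.984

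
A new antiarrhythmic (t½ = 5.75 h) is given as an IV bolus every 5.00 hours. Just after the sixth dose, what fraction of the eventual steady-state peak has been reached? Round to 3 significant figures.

0.973

k = ln 2 / 5.75 = 0.1205 h⁻¹
f_n = 1 − e^(−nkτ) = 1 − e^(−6 × 0.1205 × 5.00) = 1 − e^(−3.616) = 1 − 0.02688 ≈ 0.973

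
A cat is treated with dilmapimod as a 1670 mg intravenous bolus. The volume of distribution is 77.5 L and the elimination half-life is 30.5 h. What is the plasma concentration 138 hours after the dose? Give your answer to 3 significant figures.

0.936 µg/mL

C₀ = dose / V = 1670 / 77.5 = 21.55 µg/mL
k = ln 2 / 30.5 = 0.02273 h⁻¹
C(t) = C₀ e^(−kt) = 21.55 × e^(−0.02273 × 138) = 21.55 × e^(−3.136) = 21.55 × 0.04345 ≈ 0.936 µg/mL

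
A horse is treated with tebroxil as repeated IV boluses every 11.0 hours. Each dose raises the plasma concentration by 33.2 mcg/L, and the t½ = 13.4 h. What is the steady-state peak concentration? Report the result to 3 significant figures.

76.5 mcg/L

k = ln 2 / 13.4 = 0.05173 h⁻¹
Fraction remaining after one interval: e^(−kτ) = e^(−0.05173 × 11.0) = 0.5661
R = 1 / (1 − 0.5661) = 2.305
Css,max = 33.2 × 2.305 ≈ 76.5 mcg/L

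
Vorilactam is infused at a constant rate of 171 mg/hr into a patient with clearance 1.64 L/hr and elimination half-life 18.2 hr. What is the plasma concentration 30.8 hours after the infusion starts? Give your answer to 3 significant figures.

Css = rate / CL = 171 / 1.64 = 104.3 mg/L
k = ln 2 / 18.2 = 0.03809 hr⁻¹
C(t) = Css (1 − e^(−kt)) = 104.3 × (1 − e^(−1.173)) = 104.3 × 0.6906 ≈ 72.0 mg/L

72.0 mg/L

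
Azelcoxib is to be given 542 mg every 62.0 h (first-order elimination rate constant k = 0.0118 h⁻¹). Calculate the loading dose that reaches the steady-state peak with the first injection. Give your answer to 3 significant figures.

1040 mg

Accumulation ratio R = 1 / (1 − e^(−kτ)) = 1 / (1 − e^(−0.01180×62.0)) = 1 / (1 − 0.4811) = 1.927
Loading dose = maintenance dose × R = 542 × 1.927 ≈ 1040 mg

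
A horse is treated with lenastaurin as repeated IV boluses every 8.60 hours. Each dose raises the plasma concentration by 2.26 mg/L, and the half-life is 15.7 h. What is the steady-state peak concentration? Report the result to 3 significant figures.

k = ln 2 / 15.7 = 0.04415 h⁻¹
Fraction remaining after one interval: e^(−kτ) = e^(−0.04415 × 8.60) = 0.6841
R = 1 / (1 − 0.6841) = 3.165
Css,max = 2.26 × 3.165 ≈ 7.15 mg/L

7.15 mg/L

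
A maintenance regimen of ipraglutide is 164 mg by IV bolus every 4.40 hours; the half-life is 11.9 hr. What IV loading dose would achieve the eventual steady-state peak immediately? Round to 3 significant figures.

k = ln 2 / 11.9 = 0.05825 hr⁻¹
Accumulation ratio R = 1 / (1 − e^(−kτ)) = 1 / (1 − e^(−0.05825×4.40)) = 1 / (1 − 0.7739) = 4.423
Loading dose = maintenance dose × R = 164 × 4.423 ≈ 725 mg

725 mg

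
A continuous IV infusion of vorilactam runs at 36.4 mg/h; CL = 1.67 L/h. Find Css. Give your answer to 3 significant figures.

Css = infusion rate / CL = 36.4 / 1.67 ≈ 21.8 µg/mL

21.8 µg/mL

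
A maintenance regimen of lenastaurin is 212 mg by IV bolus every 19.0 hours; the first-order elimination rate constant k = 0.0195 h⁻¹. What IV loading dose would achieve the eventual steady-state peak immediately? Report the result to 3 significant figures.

Accumulation ratio R = 1 / (1 − e^(−kτ)) = 1 / (1 − e^(−0.01950×19.0)) = 1 / (1 − 0.6904) = 3.230
Loading dose = maintenance dose × R = 212 × 3.230 ≈ 685 mg

685 mg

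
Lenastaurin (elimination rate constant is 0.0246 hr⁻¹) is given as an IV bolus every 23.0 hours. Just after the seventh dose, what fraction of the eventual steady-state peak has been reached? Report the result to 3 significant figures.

f_n = 1 − e^(−nkτ) = 1 − e^(−7 × 0.02460 × 23.0) = 1 − e^(−3.961) = 1 − 0.01905 ≈ 0.981

0.981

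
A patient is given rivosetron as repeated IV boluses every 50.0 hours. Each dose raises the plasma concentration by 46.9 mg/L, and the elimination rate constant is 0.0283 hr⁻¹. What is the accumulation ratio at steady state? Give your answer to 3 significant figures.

Fraction remaining after one interval: e^(−kτ) = e^(−0.02830 × 50.0) = 0.2429
R = 1 / (1 − 0.2429) = 1 / 0.7571 ≈ 1.32

1.32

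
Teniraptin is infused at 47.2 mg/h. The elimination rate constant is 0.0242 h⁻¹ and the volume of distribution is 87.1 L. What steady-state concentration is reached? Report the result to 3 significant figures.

22.4 µg/mL

CL = k · V = 0.0242 × 87.1 = 2.108 L/h
Css = rate / CL = 47.2 / 2.108 ≈ 22.4 µg/mL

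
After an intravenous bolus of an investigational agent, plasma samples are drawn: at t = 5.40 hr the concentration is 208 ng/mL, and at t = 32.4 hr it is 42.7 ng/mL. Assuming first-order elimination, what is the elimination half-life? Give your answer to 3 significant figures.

11.8 hours

k = ln(C₁/C₂) / (t₂ − t₁) = ln(208/42.7) / (32.4 − 5.40)
  = 1.583 / 27.00 = 0.05864 hr⁻¹
t½ = ln 2 / k = ln 2 / 0.05864 ≈ 11.8 hours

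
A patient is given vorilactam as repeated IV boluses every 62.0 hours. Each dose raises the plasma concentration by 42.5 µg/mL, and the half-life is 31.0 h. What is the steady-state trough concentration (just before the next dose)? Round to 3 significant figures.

k = ln 2 / 31.0 = 0.02236 h⁻¹
Fraction remaining after one interval: e^(−kτ) = e^(−0.02236 × 62.0) = 0.2500
R = 1 / (1 − 0.2500) = 1.333
Css,max = 42.5 × 1.333 = 56.67 µg/mL
Css,min = Css,max × e^(−kτ) = 56.67 × 0.2500 ≈ 14.2 µg/mL

14.2 µg/mL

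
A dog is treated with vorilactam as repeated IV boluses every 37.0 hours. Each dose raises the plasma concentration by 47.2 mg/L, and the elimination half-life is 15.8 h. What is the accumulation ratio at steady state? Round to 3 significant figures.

k = ln 2 / 15.8 = 0.04387 h⁻¹
Fraction remaining after one interval: e^(−kτ) = e^(−0.04387 × 37.0) = 0.1973
R = 1 / (1 − 0.1973) = 1 / 0.8027 ≈ 1.25

1.25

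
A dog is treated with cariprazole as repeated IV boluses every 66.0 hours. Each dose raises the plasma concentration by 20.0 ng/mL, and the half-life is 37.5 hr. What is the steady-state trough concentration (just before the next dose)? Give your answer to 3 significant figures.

k = ln 2 / 37.5 = 0.01848 hr⁻¹
Fraction remaining after one interval: e^(−kτ) = e^(−0.01848 × 66.0) = 0.2952
R = 1 / (1 − 0.2952) = 1.419
Css,max = 20.0 × 1.419 = 28.38 ng/mL
Css,min = Css,max × e^(−kτ) = 28.38 × 0.2952 ≈ 8.38 ng/mL

8.38 ng/mL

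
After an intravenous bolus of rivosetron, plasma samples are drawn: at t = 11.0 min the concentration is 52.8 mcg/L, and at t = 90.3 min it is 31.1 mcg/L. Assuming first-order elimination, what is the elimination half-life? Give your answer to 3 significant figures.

104 minutes

k = ln(C₁/C₂) / (t₂ − t₁) = ln(52.8/31.1) / (90.3 − 11.0)
  = 0.5293 / 79.30 = 0.006675 min⁻¹
t½ = ln 2 / k = ln 2 / 0.006675 ≈ 104 minutes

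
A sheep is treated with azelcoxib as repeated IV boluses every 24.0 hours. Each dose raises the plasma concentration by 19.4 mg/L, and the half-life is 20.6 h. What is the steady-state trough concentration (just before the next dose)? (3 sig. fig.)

15.6 mg/L

k = ln 2 / 20.6 = 0.03365 h⁻¹
Fraction remaining after one interval: e^(−kτ) = e^(−0.03365 × 24.0) = 0.4459
R = 1 / (1 − 0.4459) = 1.805
Css,max = 19.4 × 1.805 = 35.01 mg/L
Css,min = Css,max × e^(−kτ) = 35.01 × 0.4459 ≈ 15.6 mg/L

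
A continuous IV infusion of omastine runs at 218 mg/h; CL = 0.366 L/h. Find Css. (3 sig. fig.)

596 mg/L

Css = infusion rate / CL = 218 / 0.366 ≈ 596 mg/L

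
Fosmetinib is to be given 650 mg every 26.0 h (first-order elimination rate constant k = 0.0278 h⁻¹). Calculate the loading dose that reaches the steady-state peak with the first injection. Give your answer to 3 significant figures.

Accumulation ratio R = 1 / (1 − e^(−kτ)) = 1 / (1 − e^(−0.02780×26.0)) = 1 / (1 − 0.4854) = 1.943
Loading dose = maintenance dose × R = 650 × 1.943 ≈ 1260 mg

1260 mg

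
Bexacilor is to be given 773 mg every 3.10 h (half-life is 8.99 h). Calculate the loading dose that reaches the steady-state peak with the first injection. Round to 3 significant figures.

3640 mg

k = ln 2 / 8.99 = 0.07710 h⁻¹
Accumulation ratio R = 1 / (1 − e^(−kτ)) = 1 / (1 − e^(−0.07710×3.10)) = 1 / (1 − 0.7874) = 4.704
Loading dose = maintenance dose × R = 773 × 4.704 ≈ 3640 mg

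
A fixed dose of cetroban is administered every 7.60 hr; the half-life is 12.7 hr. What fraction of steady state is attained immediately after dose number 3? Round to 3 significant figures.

0.712

k = ln 2 / 12.7 = 0.05458 hr⁻¹
f_n = 1 − e^(−nkτ) = 1 − e^(−3 × 0.05458 × 7.60) = 1 − e^(−1.244) = 1 − 0.2881 ≈ 0.712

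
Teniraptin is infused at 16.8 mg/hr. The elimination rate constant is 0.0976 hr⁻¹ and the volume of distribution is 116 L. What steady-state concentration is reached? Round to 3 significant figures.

CL = k · V = 0.0976 × 116 = 11.32 L/hr
Css = rate / CL = 16.8 / 11.32 ≈ 1.48 mg/L

1.48 mg/L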